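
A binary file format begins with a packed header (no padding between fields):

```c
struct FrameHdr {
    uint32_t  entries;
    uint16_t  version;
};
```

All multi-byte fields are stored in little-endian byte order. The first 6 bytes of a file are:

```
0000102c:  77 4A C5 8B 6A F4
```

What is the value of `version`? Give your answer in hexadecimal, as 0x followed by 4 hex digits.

0xF46A

`version` follows `entries` (4 bytes), so it starts at byte offset 4 and occupies 2 bytes.
Bytes at offsets 4..5: 6A F4.
Little-endian: lowest address holds the least-significant byte.
Reassemble most-significant byte first: F4 6A → 0xF46A.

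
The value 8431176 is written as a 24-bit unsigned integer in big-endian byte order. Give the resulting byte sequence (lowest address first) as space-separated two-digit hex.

8431176 in hexadecimal, padded to 24 bits, is 0x80A648.
Split into bytes (most-significant first): 80 A6 48.
Big-endian stores the most-significant byte at the lowest address.
So the memory order matches the most-significant-first order: 80 A6 48.

80 A6 48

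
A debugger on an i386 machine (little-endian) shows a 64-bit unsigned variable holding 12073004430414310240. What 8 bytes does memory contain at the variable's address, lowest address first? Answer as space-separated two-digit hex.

60 EB 8F 5E 90 ED 8B A7

12073004430414310240 in hexadecimal, padded to 64 bits, is 0xA78BED905E8FEB60.
Split into bytes (most-significant first): A7 8B ED 90 5E 8F EB 60.
Little-endian stores the least-significant byte at the lowest address.
So at ascending addresses the bytes are 60 EB 8F 5E 90 ED 8B A7.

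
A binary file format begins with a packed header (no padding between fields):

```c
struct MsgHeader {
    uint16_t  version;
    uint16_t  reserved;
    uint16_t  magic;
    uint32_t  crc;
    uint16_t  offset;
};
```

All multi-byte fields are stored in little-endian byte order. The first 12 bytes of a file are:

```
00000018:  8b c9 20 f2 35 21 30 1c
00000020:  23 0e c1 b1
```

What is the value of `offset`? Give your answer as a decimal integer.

`offset` follows `version` (2 B), `reserved` (2 B), `magic` (2 B), `crc` (4 B), so it starts at offset 2 + 2 + 2 + 4 = 10 and occupies 2 bytes.
Bytes at offsets 10..11: C1 B1.
In little-endian order the low byte comes first in memory.
Reassemble most-significant byte first: B1 C1 → 0xB1C1.
0xB1C1 = 45505.

45505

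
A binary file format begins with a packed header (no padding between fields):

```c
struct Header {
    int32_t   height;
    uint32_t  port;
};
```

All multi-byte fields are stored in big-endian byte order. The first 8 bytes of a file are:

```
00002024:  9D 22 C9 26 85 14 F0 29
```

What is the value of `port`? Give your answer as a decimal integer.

`port` follows `height` (4 bytes), so it starts at byte offset 4 and occupies 4 bytes.
Bytes at offsets 4..7: 85 14 F0 29.
Big-endian: lowest address holds the most-significant byte.
The bytes are already most-significant first: 0x8514F029.
0x8514F029 = 2232741929.

2232741929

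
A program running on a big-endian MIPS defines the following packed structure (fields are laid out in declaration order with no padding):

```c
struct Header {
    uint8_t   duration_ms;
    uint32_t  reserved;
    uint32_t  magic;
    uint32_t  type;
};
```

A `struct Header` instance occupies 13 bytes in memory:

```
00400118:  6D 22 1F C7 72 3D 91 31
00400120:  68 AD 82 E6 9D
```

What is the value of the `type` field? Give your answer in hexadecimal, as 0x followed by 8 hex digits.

`type` follows `duration_ms` (1 B), `reserved` (4 B), `magic` (4 B), so it starts at offset 1 + 4 + 4 = 9 and occupies 4 bytes.
Bytes at offsets 9..12: AD 82 E6 9D.
Big-endian stores the most-significant byte at the lowest address.
The bytes are already most-significant first: 0xAD82E69D.

0xAD82E69D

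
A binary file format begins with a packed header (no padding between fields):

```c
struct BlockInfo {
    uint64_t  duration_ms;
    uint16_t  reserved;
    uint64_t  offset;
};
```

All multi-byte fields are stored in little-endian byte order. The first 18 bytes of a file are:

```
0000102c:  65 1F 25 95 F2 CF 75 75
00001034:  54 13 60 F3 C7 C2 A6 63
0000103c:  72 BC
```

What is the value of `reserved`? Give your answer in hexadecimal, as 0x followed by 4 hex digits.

`reserved` follows `duration_ms` (8 bytes), so it starts at byte offset 8 and occupies 2 bytes.
Bytes at offsets 8..9: 54 13.
Little-endian stores the least-significant byte at the lowest address.
Reassemble most-significant byte first: 13 54 → 0x1354.

0x1354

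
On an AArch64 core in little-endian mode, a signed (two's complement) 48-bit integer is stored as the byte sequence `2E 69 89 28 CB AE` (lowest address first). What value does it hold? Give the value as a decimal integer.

-89287395022546

In little-endian order the low byte comes first in memory.
Reassemble most-significant byte first: AE CB 28 89 69 2E → 0xAECB2889692E.
Top bit is set, so as a signed 48-bit value this is 0xAECB2889692E − 2^48 = -89287395022546.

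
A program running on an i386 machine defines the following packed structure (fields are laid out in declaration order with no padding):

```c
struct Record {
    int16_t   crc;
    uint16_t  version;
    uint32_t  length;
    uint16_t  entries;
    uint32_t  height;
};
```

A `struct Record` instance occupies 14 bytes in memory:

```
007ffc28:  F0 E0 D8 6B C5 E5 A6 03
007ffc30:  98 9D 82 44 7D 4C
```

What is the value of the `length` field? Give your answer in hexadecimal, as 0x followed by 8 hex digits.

0x03A6E5C5

`length` follows `crc` (2 B), `version` (2 B), so it starts at offset 2 + 2 = 4 and occupies 4 bytes.
Bytes at offsets 4..7: C5 E5 A6 03.
In little-endian order the low byte comes first in memory.
Reassemble most-significant byte first: 03 A6 E5 C5 → 0x03A6E5C5.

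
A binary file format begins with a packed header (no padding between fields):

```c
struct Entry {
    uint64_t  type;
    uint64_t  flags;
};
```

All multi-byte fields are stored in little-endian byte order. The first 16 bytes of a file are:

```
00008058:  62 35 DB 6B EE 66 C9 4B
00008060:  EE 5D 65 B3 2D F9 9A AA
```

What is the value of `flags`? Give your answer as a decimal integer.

12293412107539799534

`flags` follows `type` (8 bytes), so it starts at byte offset 8 and occupies 8 bytes.
Bytes at offsets 8..15: EE 5D 65 B3 2D F9 9A AA.
Little-endian: lowest address holds the least-significant byte.
Reassemble most-significant byte first: AA 9A F9 2D B3 65 5D EE → 0xAA9AF92DB3655DEE.
0xAA9AF92DB3655DEE = 12293412107539799534.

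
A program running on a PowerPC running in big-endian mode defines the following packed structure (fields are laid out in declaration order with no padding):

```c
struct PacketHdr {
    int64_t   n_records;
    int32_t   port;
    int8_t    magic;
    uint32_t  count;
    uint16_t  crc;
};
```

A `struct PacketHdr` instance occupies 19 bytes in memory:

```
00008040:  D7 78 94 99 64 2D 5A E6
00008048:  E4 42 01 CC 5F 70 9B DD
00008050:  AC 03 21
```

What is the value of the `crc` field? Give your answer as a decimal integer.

`crc` follows `n_records` (8 B), `port` (4 B), `magic` (1 B), `count` (4 B), so it starts at offset 8 + 4 + 1 + 4 = 17 and occupies 2 bytes.
Bytes at offsets 17..18: 03 21.
Big-endian: lowest address holds the most-significant byte.
The bytes are already most-significant first: 0x0321.
0x0321 = 801.

801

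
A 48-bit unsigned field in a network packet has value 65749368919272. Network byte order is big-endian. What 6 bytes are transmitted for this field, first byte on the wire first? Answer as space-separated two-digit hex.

65749368919272 in hexadecimal, padded to 48 bits, is 0x3BCC77C754E8.
Split into bytes (most-significant first): 3B CC 77 C7 54 E8.
In big-endian order the high byte comes first in memory.
So the memory order matches the most-significant-first order: 3B CC 77 C7 54 E8.

3B CC 77 C7 54 E8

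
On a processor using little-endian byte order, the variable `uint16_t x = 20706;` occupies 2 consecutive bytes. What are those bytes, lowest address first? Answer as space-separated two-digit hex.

20706 in hexadecimal, padded to 16 bits, is 0x50E2.
Split into bytes (most-significant first): 50 E2.
In little-endian order the low byte comes first in memory.
So at ascending addresses the bytes are E2 50.

E2 50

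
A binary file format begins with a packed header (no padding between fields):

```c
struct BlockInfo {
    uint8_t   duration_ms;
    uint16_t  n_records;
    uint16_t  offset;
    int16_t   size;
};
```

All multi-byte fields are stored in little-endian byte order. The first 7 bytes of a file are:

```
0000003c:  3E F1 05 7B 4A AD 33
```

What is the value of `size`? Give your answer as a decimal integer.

`size` follows `duration_ms` (1 B), `n_records` (2 B), `offset` (2 B), so it starts at offset 1 + 2 + 2 = 5 and occupies 2 bytes.
Bytes at offsets 5..6: AD 33.
In little-endian order the low byte comes first in memory.
Reassemble most-significant byte first: 33 AD → 0x33AD.
0x33AD = 13229.

13229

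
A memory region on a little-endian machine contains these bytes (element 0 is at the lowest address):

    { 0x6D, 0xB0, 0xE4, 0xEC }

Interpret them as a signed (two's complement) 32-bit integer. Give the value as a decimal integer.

In little-endian order the low byte comes first in memory.
Reassemble most-significant byte first: EC E4 B0 6D → 0xECE4B06D.
Top bit is set, so as a signed 32-bit value this is 0xECE4B06D − 2^32 = -320556947.

-320556947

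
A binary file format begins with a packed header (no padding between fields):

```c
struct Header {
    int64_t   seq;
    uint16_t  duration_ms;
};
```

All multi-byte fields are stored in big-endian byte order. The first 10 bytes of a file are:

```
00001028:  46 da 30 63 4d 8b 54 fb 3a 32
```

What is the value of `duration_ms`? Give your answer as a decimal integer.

`duration_ms` follows `seq` (8 bytes), so it starts at byte offset 8 and occupies 2 bytes.
Bytes at offsets 8..9: 3A 32.
In big-endian order the high byte comes first in memory.
The bytes are already most-significant first: 0x3A32.
0x3A32 = 14898.

14898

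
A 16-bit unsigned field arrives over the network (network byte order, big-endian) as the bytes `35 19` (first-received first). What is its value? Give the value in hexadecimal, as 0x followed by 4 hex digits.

Big-endian: lowest address holds the most-significant byte.
The bytes are already most-significant first: 0x3519.

0x3519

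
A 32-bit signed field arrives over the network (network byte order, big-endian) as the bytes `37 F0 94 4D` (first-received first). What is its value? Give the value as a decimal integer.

Big-endian stores the most-significant byte at the lowest address.
The bytes are already most-significant first: 0x37F0944D.
0x37F0944D = 938513485.

938513485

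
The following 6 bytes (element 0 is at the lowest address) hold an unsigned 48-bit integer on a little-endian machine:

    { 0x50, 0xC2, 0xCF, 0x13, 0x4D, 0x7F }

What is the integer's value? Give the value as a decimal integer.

Little-endian stores the least-significant byte at the lowest address.
Reassemble most-significant byte first: 7F 4D 13 CF C2 50 → 0x7F4D13CFC250.
0x7F4D13CFC250 = 139969021592144.

139969021592144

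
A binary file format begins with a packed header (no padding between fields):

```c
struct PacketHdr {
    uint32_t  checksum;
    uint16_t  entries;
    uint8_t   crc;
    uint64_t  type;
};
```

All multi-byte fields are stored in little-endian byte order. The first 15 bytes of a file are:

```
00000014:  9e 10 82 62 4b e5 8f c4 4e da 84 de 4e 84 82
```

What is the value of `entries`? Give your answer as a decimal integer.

58699

`entries` follows `checksum` (4 bytes), so it starts at byte offset 4 and occupies 2 bytes.
Bytes at offsets 4..5: 4B E5.
Little-endian: lowest address holds the least-significant byte.
Reassemble most-significant byte first: E5 4B → 0xE54B.
0xE54B = 58699.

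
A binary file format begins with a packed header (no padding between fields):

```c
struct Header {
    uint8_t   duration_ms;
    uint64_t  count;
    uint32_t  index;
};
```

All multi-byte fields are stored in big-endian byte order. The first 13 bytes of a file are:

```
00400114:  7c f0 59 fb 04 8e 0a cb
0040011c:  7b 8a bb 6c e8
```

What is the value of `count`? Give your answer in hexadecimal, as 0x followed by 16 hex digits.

`count` follows `duration_ms` (1 byte), so it starts at byte offset 1 and occupies 8 bytes.
Bytes at offsets 1..8: F0 59 FB 04 8E 0A CB 7B.
Big-endian: lowest address holds the most-significant byte.
The bytes are already most-significant first: 0xF059FB048E0ACB7B.

0xF059FB048E0ACB7B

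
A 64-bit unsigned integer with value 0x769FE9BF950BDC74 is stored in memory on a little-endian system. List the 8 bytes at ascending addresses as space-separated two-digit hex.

74 DC 0B 95 BF E9 9F 76

Split into bytes (most-significant first): 76 9F E9 BF 95 0B DC 74.
Little-endian: lowest address holds the least-significant byte.
So at ascending addresses the bytes are 74 DC 0B 95 BF E9 9F 76.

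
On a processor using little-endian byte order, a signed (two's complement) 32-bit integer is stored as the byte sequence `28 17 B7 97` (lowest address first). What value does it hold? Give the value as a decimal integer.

Little-endian: lowest address holds the least-significant byte.
Reassemble most-significant byte first: 97 B7 17 28 → 0x97B71728.
Top bit is set, so as a signed 32-bit value this is 0x97B71728 − 2^32 = -1749608664.

-1749608664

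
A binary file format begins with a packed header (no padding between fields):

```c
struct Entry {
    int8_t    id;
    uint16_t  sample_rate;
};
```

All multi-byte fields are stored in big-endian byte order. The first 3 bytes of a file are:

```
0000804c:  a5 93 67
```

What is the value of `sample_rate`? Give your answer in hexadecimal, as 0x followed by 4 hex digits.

`sample_rate` follows `id` (1 byte), so it starts at byte offset 1 and occupies 2 bytes.
Bytes at offsets 1..2: 93 67.
Big-endian: lowest address holds the most-significant byte.
The bytes are already most-significant first: 0x9367.

0x9367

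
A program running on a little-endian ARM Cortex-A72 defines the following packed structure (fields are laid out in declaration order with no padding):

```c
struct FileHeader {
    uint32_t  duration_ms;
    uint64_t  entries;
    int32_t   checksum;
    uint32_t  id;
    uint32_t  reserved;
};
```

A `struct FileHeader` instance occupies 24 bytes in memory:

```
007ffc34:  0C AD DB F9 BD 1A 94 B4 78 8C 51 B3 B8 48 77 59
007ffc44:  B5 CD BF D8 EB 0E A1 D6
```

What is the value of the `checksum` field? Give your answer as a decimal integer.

`checksum` follows `duration_ms` (4 B), `entries` (8 B), so it starts at offset 4 + 8 = 12 and occupies 4 bytes.
Bytes at offsets 12..15: B8 48 77 59.
Little-endian: lowest address holds the least-significant byte.
Reassemble most-significant byte first: 59 77 48 B8 → 0x597748B8.
0x597748B8 = 1500989624.

1500989624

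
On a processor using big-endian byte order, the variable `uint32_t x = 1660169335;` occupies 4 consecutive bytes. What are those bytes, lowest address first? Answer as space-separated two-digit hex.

1660169335 in hexadecimal, padded to 32 bits, is 0x62F42C77.
Split into bytes (most-significant first): 62 F4 2C 77.
Big-endian: lowest address holds the most-significant byte.
So the memory order matches the most-significant-first order: 62 F4 2C 77.

62 F4 2C 77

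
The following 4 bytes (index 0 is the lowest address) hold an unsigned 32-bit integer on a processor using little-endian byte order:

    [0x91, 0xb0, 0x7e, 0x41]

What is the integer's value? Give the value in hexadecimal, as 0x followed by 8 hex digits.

Little-endian: lowest address holds the least-significant byte.
Reassemble most-significant byte first: 41 7E B0 91 → 0x417EB091.

0x417EB091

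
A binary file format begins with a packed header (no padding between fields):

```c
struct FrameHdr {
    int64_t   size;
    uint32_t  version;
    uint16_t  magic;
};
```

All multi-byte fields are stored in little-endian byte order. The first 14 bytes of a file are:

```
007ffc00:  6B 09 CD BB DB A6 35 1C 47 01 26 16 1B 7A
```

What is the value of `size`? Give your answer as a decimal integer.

2032714269506472299

`size` is the first field, at byte offset 0, occupying 8 bytes.
Bytes at offsets 0..7: 6B 09 CD BB DB A6 35 1C.
Little-endian stores the least-significant byte at the lowest address.
Reassemble most-significant byte first: 1C 35 A6 DB BB CD 09 6B → 0x1C35A6DBBBCD096B.
0x1C35A6DBBBCD096B = 2032714269506472299.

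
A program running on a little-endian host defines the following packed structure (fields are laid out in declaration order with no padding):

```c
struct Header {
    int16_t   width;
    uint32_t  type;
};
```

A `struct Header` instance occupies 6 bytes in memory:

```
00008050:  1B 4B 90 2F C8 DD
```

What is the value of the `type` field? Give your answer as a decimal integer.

3720884112

`type` follows `width` (2 bytes), so it starts at byte offset 2 and occupies 4 bytes.
Bytes at offsets 2..5: 90 2F C8 DD.
Little-endian stores the least-significant byte at the lowest address.
Reassemble most-significant byte first: DD C8 2F 90 → 0xDDC82F90.
0xDDC82F90 = 3720884112.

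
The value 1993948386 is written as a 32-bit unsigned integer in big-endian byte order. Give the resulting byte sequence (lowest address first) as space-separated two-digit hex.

1993948386 in hexadecimal, padded to 32 bits, is 0x76D93CE2.
Split into bytes (most-significant first): 76 D9 3C E2.
In big-endian order the high byte comes first in memory.
So the memory order matches the most-significant-first order: 76 D9 3C E2.

76 D9 3C E2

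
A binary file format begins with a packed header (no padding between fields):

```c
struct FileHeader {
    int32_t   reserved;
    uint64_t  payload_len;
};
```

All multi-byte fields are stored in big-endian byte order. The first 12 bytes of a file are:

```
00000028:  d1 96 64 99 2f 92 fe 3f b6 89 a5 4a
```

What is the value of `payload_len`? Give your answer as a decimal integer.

3428081815981237578

`payload_len` follows `reserved` (4 bytes), so it starts at byte offset 4 and occupies 8 bytes.
Bytes at offsets 4..11: 2F 92 FE 3F B6 89 A5 4A.
Big-endian: lowest address holds the most-significant byte.
The bytes are already most-significant first: 0x2F92FE3FB689A54A.
0x2F92FE3FB689A54A = 3428081815981237578.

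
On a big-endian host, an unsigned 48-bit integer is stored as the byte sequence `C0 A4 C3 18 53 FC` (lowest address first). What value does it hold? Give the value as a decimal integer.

Big-endian stores the most-significant byte at the lowest address.
The bytes are already most-significant first: 0xC0A4C31853FC.
0xC0A4C31853FC = 211813880321020.

211813880321020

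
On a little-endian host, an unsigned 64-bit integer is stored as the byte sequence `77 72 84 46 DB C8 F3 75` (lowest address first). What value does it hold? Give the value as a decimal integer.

In little-endian order the low byte comes first in memory.
Reassemble most-significant byte first: 75 F3 C8 DB 46 84 72 77 → 0x75F3C8DB46847277.
0x75F3C8DB46847277 = 8499357765884736119.

8499357765884736119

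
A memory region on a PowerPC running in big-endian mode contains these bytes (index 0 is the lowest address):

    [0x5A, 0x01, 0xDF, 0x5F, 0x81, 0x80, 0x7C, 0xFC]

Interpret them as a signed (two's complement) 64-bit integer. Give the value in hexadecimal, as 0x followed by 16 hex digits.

Big-endian stores the most-significant byte at the lowest address.
The bytes are already most-significant first: 0x5A01DF5F81807CFC.

0x5A01DF5F81807CFC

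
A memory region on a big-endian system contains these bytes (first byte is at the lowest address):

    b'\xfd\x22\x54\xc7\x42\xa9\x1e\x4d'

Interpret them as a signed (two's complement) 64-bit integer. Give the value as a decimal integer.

-206509418112016819

Big-endian stores the most-significant byte at the lowest address.
The bytes are already most-significant first: 0xFD2254C742A91E4D.
Top bit is set, so as a signed 64-bit value this is 0xFD2254C742A91E4D − 2^64 = -206509418112016819.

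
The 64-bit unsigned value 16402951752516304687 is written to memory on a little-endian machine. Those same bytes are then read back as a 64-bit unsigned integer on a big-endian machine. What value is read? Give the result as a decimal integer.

3458652761841574627

16402951752516304687 in 64-bit hexadecimal is 0xE3A2FDB65C9AFF2F.
Stored little-endian, the bytes at ascending addresses are 2F FF 9A 5C B6 FD A2 E3.
Read back as big-endian, the last byte is least significant, giving 0x2FFF9A5CB6FDA2E3.
0x2FFF9A5CB6FDA2E3 = 3458652761841574627.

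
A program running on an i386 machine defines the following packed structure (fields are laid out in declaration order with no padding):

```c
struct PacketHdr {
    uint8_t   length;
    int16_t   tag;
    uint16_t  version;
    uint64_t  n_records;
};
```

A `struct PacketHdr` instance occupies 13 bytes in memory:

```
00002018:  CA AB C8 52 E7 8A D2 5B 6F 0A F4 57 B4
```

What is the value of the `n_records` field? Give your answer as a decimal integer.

`n_records` follows `length` (1 B), `tag` (2 B), `version` (2 B), so it starts at offset 1 + 2 + 2 = 5 and occupies 8 bytes.
Bytes at offsets 5..12: 8A D2 5B 6F 0A F4 57 B4.
In little-endian order the low byte comes first in memory.
Reassemble most-significant byte first: B4 57 F4 0A 6F 5B D2 8A → 0xB457F40A6F5BD28A.
0xB457F40A6F5BD28A = 12995123575455994506.

12995123575455994506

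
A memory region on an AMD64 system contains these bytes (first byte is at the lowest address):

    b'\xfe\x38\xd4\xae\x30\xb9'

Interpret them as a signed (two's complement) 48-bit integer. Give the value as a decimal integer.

-77856233998082

Little-endian stores the least-significant byte at the lowest address.
Reassemble most-significant byte first: B9 30 AE D4 38 FE → 0xB930AED438FE.
Top bit is set, so as a signed 48-bit value this is 0xB930AED438FE − 2^48 = -77856233998082.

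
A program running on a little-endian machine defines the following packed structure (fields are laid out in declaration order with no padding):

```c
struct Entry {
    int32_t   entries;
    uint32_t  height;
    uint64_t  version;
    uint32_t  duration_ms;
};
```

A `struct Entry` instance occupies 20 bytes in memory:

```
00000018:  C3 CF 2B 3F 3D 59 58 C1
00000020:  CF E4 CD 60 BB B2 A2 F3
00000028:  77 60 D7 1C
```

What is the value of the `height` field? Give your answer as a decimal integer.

3243792701

`height` follows `entries` (4 bytes), so it starts at byte offset 4 and occupies 4 bytes.
Bytes at offsets 4..7: 3D 59 58 C1.
In little-endian order the low byte comes first in memory.
Reassemble most-significant byte first: C1 58 59 3D → 0xC158593D.
0xC158593D = 3243792701.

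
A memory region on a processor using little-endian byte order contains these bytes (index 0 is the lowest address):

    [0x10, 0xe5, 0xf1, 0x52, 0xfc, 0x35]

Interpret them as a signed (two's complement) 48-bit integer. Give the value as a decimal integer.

59357839615248

In little-endian order the low byte comes first in memory.
Reassemble most-significant byte first: 35 FC 52 F1 E5 10 → 0x35FC52F1E510.
0x35FC52F1E510 = 59357839615248.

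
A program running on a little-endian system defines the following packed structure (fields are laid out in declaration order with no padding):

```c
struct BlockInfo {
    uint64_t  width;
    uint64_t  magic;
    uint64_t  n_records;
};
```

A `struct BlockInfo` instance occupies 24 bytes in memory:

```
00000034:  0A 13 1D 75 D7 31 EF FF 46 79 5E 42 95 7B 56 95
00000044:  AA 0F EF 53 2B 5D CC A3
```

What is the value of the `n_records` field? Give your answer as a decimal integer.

`n_records` follows `width` (8 B), `magic` (8 B), so it starts at offset 8 + 8 = 16 and occupies 8 bytes.
Bytes at offsets 16..23: AA 0F EF 53 2B 5D CC A3.
Little-endian stores the least-significant byte at the lowest address.
Reassemble most-significant byte first: A3 CC 5D 2B 53 EF 0F AA → 0xA3CC5D2B53EF0FAA.
0xA3CC5D2B53EF0FAA = 11802911164104380330.

11802911164104380330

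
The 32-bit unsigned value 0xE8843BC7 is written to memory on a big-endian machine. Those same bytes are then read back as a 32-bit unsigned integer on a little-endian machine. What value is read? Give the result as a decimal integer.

3342566632

Stored big-endian, the bytes at ascending addresses are E8 84 3B C7.
Read back as little-endian, the first byte is least significant, giving 0xC73B84E8.
0xC73B84E8 = 3342566632.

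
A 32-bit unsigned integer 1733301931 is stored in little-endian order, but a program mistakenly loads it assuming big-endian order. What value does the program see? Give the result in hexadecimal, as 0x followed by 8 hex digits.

1733301931 in 32-bit hexadecimal is 0x675016AB.
Stored little-endian, the bytes at ascending addresses are AB 16 50 67.
Read back as big-endian, the last byte is least significant, giving 0xAB165067.

0xAB165067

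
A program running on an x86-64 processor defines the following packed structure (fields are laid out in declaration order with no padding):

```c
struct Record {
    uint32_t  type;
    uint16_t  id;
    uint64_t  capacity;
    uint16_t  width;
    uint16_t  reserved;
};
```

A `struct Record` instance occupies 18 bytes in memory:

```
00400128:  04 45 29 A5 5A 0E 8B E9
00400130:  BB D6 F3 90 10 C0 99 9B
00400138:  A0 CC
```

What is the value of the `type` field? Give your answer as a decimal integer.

2770945284

`type` is the first field, at byte offset 0, occupying 4 bytes.
Bytes at offsets 0..3: 04 45 29 A5.
In little-endian order the low byte comes first in memory.
Reassemble most-significant byte first: A5 29 45 04 → 0xA5294504.
0xA5294504 = 2770945284.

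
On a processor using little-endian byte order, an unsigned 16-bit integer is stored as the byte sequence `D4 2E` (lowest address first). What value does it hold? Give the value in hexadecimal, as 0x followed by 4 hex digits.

0x2ED4

In little-endian order the low byte comes first in memory.
Reassemble most-significant byte first: 2E D4 → 0x2ED4.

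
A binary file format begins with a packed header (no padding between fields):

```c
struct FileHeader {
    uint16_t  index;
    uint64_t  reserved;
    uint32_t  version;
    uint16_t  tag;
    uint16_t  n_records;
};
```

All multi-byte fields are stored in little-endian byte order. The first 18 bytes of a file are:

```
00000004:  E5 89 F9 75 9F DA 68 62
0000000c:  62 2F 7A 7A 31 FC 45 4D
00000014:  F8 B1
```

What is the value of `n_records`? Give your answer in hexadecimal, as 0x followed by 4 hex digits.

`n_records` follows `index` (2 B), `reserved` (8 B), `version` (4 B), `tag` (2 B), so it starts at offset 2 + 8 + 4 + 2 = 16 and occupies 2 bytes.
Bytes at offsets 16..17: F8 B1.
Little-endian: lowest address holds the least-significant byte.
Reassemble most-significant byte first: B1 F8 → 0xB1F8.

0xB1F8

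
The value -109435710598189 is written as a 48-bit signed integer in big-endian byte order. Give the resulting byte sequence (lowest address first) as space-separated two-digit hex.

9C 78 03 58 13 D3

Two's complement of -109435710598189 in 48 bits: 109435710598189 = 0x6387FCA7EC2D; invert → 0x9C78035813D2; add 1 → 0x9C78035813D3.
Split into bytes (most-significant first): 9C 78 03 58 13 D3.
Big-endian stores the most-significant byte at the lowest address.
So the memory order matches the most-significant-first order: 9C 78 03 58 13 D3.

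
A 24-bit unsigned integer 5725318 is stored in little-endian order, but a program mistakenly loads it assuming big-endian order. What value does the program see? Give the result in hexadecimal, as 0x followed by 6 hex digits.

0x865C57

5725318 in 24-bit hexadecimal is 0x575C86.
Stored little-endian, the bytes at ascending addresses are 86 5C 57.
Read back as big-endian, the last byte is least significant, giving 0x865C57.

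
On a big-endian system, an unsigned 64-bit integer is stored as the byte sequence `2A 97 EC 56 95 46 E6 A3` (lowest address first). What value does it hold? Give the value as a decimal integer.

In big-endian order the high byte comes first in memory.
The bytes are already most-significant first: 0x2A97EC569546E6A3.
0x2A97EC569546E6A3 = 3069181527692076707.

3069181527692076707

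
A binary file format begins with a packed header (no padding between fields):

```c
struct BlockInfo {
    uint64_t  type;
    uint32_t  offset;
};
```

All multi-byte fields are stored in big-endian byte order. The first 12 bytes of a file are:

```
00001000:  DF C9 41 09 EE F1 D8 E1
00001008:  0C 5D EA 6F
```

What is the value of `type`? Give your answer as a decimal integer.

`type` is the first field, at byte offset 0, occupying 8 bytes.
Bytes at offsets 0..7: DF C9 41 09 EE F1 D8 E1.
Big-endian stores the most-significant byte at the lowest address.
The bytes are already most-significant first: 0xDFC94109EEF1D8E1.
0xDFC94109EEF1D8E1 = 16125491451696109793.

16125491451696109793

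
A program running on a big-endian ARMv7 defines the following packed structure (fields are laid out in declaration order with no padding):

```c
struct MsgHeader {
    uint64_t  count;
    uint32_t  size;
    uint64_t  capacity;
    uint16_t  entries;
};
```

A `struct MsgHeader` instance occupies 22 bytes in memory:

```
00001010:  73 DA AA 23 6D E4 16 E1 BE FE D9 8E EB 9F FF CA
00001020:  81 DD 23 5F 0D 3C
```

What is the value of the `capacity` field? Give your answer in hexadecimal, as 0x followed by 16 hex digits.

`capacity` follows `count` (8 B), `size` (4 B), so it starts at offset 8 + 4 = 12 and occupies 8 bytes.
Bytes at offsets 12..19: EB 9F FF CA 81 DD 23 5F.
Big-endian stores the most-significant byte at the lowest address.
The bytes are already most-significant first: 0xEB9FFFCA81DD235F.

0xEB9FFFCA81DD235F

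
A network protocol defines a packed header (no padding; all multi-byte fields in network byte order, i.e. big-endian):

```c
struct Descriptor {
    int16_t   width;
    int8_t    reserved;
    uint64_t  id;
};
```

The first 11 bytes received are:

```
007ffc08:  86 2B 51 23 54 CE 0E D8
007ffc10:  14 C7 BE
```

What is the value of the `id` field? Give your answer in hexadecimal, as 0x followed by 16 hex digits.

`id` follows `width` (2 B), `reserved` (1 B), so it starts at offset 2 + 1 = 3 and occupies 8 bytes.
Bytes at offsets 3..10: 23 54 CE 0E D8 14 C7 BE.
Big-endian stores the most-significant byte at the lowest address.
The bytes are already most-significant first: 0x2354CE0ED814C7BE.

0x2354CE0ED814C7BE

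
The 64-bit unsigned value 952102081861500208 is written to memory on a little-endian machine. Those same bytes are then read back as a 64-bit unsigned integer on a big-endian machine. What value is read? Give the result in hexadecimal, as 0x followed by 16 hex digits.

0x30BD438BCC8B360D

952102081861500208 in 64-bit hexadecimal is 0x0D368BCC8B43BD30.
Stored little-endian, the bytes at ascending addresses are 30 BD 43 8B CC 8B 36 0D.
Read back as big-endian, the last byte is least significant, giving 0x30BD438BCC8B360D.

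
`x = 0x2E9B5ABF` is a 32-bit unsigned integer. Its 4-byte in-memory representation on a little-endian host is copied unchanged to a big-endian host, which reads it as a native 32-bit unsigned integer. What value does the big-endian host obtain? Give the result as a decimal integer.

Stored little-endian, the bytes at ascending addresses are BF 5A 9B 2E.
Read back as big-endian, the last byte is least significant, giving 0xBF5A9B2E.
0xBF5A9B2E = 3210386222.

3210386222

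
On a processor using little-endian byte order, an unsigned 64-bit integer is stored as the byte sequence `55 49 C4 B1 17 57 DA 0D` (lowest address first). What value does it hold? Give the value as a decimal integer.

Little-endian stores the least-significant byte at the lowest address.
Reassemble most-significant byte first: 0D DA 57 17 B1 C4 49 55 → 0x0DDA5717B1C44955.
0x0DDA5717B1C44955 = 998206026694281557.

998206026694281557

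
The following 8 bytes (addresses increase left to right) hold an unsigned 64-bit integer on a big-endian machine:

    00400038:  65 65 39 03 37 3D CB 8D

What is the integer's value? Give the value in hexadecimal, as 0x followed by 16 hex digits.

Big-endian stores the most-significant byte at the lowest address.
The bytes are already most-significant first: 0x65653903373DCB8D.

0x65653903373DCB8D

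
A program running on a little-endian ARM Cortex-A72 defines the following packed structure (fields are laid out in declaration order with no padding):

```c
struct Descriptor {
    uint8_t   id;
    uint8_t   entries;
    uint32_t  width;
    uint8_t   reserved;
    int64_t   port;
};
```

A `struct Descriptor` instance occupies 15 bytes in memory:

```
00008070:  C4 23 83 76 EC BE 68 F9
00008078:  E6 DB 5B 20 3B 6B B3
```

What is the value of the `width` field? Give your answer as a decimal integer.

`width` follows `id` (1 B), `entries` (1 B), so it starts at offset 1 + 1 = 2 and occupies 4 bytes.
Bytes at offsets 2..5: 83 76 EC BE.
Little-endian: lowest address holds the least-significant byte.
Reassemble most-significant byte first: BE EC 76 83 → 0xBEEC7683.
0xBEEC7683 = 3203167875.

3203167875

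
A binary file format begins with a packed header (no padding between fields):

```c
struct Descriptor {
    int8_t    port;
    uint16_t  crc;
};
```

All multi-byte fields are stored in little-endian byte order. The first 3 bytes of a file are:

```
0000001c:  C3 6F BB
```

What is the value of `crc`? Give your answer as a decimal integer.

47983

`crc` follows `port` (1 byte), so it starts at byte offset 1 and occupies 2 bytes.
Bytes at offsets 1..2: 6F BB.
In little-endian order the low byte comes first in memory.
Reassemble most-significant byte first: BB 6F → 0xBB6F.
0xBB6F = 47983.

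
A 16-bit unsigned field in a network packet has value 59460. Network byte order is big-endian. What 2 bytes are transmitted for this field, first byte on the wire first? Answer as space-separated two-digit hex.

59460 in hexadecimal, padded to 16 bits, is 0xE844.
Split into bytes (most-significant first): E8 44.
Big-endian: lowest address holds the most-significant byte.
So the memory order matches the most-significant-first order: E8 44.

E8 44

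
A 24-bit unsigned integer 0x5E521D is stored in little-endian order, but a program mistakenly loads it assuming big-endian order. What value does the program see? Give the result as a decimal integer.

Stored little-endian, the bytes at ascending addresses are 1D 52 5E.
Read back as big-endian, the last byte is least significant, giving 0x1D525E.
0x1D525E = 1921630.

1921630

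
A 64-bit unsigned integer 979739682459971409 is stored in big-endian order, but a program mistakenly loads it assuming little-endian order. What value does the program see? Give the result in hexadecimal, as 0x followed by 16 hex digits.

0x516F61E10CBC980D

979739682459971409 in 64-bit hexadecimal is 0x0D98BC0CE1616F51.
Stored big-endian, the bytes at ascending addresses are 0D 98 BC 0C E1 61 6F 51.
Read back as little-endian, the first byte is least significant, giving 0x516F61E10CBC980D.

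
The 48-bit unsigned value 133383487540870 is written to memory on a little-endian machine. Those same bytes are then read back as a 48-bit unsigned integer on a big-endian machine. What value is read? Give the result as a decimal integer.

148221011906425

133383487540870 in 48-bit hexadecimal is 0x794FC364CE86.
Stored little-endian, the bytes at ascending addresses are 86 CE 64 C3 4F 79.
Read back as big-endian, the last byte is least significant, giving 0x86CE64C34F79.
0x86CE64C34F79 = 148221011906425.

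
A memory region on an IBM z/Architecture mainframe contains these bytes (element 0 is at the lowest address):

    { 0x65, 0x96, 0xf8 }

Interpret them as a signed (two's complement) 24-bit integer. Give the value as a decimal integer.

Big-endian: lowest address holds the most-significant byte.
The bytes are already most-significant first: 0x6596F8.
0x6596F8 = 6657784.

6657784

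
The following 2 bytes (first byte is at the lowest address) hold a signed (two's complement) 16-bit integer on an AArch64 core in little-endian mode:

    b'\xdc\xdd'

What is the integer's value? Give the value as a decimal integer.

-8740

In little-endian order the low byte comes first in memory.
Reassemble most-significant byte first: DD DC → 0xDDDC.
Top bit is set, so as a signed 16-bit value this is 0xDDDC − 2^16 = -8740.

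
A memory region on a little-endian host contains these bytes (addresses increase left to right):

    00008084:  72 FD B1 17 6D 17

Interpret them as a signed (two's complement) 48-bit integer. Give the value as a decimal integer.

25757316414834

In little-endian order the low byte comes first in memory.
Reassemble most-significant byte first: 17 6D 17 B1 FD 72 → 0x176D17B1FD72.
0x176D17B1FD72 = 25757316414834.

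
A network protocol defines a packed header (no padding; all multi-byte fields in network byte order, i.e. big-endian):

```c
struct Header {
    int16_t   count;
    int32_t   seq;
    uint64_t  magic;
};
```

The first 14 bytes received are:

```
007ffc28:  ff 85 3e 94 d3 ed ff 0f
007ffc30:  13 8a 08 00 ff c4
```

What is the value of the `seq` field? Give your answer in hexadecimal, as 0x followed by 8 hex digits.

`seq` follows `count` (2 bytes), so it starts at byte offset 2 and occupies 4 bytes.
Bytes at offsets 2..5: 3E 94 D3 ED.
In big-endian order the high byte comes first in memory.
The bytes are already most-significant first: 0x3E94D3ED.

0x3E94D3ED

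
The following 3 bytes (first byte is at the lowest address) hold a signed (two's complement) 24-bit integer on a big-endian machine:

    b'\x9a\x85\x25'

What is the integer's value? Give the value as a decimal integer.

Big-endian: lowest address holds the most-significant byte.
The bytes are already most-significant first: 0x9A8525.
Top bit is set, so as a signed 24-bit value this is 0x9A8525 − 2^24 = -6650587.

-6650587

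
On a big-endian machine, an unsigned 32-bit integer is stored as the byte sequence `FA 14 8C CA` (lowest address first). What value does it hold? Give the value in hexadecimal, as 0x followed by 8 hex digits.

0xFA148CCA

Big-endian: lowest address holds the most-significant byte.
The bytes are already most-significant first: 0xFA148CCA.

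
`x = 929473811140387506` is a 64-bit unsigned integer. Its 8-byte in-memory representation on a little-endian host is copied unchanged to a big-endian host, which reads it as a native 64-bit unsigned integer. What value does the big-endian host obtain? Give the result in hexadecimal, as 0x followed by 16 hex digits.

929473811140387506 in 64-bit hexadecimal is 0x0CE62781B50D22B2.
Stored little-endian, the bytes at ascending addresses are B2 22 0D B5 81 27 E6 0C.
Read back as big-endian, the last byte is least significant, giving 0xB2220DB58127E60C.

0xB2220DB58127E60C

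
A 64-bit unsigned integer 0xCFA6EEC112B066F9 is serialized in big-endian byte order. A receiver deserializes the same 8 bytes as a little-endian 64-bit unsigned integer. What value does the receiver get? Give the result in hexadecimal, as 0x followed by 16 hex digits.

Stored big-endian, the bytes at ascending addresses are CF A6 EE C1 12 B0 66 F9.
Read back as little-endian, the first byte is least significant, giving 0xF966B012C1EEA6CF.

0xF966B012C1EEA6CF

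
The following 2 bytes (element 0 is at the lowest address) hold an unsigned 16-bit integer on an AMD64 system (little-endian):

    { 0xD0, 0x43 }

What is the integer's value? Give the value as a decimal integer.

In little-endian order the low byte comes first in memory.
Reassemble most-significant byte first: 43 D0 → 0x43D0.
0x43D0 = 17360.

17360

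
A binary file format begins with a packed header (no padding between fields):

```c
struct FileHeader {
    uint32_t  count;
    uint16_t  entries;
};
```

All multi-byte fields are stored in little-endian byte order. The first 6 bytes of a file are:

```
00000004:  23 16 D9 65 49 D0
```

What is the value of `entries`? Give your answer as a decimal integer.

`entries` follows `count` (4 bytes), so it starts at byte offset 4 and occupies 2 bytes.
Bytes at offsets 4..5: 49 D0.
Little-endian: lowest address holds the least-significant byte.
Reassemble most-significant byte first: D0 49 → 0xD049.
0xD049 = 53321.

53321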